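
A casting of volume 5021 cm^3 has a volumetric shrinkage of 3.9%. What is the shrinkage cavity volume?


Formula: V_shrink = V_casting * shrinkage_pct / 100
V_shrink = 5021 cm^3 * 3.9 / 100 = 195.8190 cm^3

195.8190 cm^3


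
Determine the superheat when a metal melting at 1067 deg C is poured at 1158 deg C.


Formula: Superheat = T_pour - T_melt
Superheat = 1158 - 1067 = 91 deg C

Final answer: 91 deg C


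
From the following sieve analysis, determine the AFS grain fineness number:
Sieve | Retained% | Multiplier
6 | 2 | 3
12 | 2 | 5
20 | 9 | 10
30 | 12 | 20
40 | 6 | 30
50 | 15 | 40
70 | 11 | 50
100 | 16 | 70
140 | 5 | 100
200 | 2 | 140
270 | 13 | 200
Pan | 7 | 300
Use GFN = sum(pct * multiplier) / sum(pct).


Formula: GFN = sum(pct * multiplier) / sum(pct)
sum(pct * multiplier) = 8276
sum(pct) = 100
GFN = 8276 / 100 = 82.76


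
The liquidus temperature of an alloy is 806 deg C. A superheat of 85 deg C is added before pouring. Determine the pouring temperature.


Formula: T_pour = T_melt + Superheat
T_pour = 806 + 85 = 891 deg C

Final answer: 891 deg C


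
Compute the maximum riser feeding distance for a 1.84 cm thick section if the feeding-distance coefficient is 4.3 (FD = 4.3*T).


Formula: FD = 4.3 * T  (riser feeding-distance rule)
FD = 4.3 * 1.84 cm = 7.9120 cm

7.9120 cm


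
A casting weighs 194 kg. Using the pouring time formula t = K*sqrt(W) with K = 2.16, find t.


Formula: t = K * sqrt(W)
sqrt(W) = sqrt(194) = 13.92839
t = 2.16 * 13.92839 = 30.0853 s

30.0853 s


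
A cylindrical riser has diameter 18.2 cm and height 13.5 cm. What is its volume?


Formula: V = pi * (D/2)^2 * H  (cylinder volume)
Radius = D/2 = 18.2/2 = 9.1 cm
V = pi * 9.1^2 * 13.5 = 3512.0964 cm^3

Answer: 3512.0964 cm^3


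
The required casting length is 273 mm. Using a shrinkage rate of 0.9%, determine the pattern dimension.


Formula: L_pattern = L_casting * (1 + shrinkage_rate/100)
Shrinkage factor = 1 + 0.9/100 = 1.009
L_pattern = 273 mm * 1.009 = 275.4570 mm

275.4570 mm


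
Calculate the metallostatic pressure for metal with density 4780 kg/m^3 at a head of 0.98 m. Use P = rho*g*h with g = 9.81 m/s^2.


Formula: P = rho * g * h
rho * g = 4780 * 9.81 = 46891.8 N/m^3
P = 46891.8 * 0.98 = 45953.9640 Pa

Final answer: 45953.9640 Pa


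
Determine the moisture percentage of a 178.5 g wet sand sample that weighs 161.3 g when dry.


Formula: MC = (W_wet - W_dry) / W_wet * 100
Water mass = 178.5 - 161.3 = 17.2 g
MC = 17.2 / 178.5 * 100 = 9.6359%


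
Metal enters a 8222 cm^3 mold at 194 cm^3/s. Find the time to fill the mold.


Formula: t_fill = V_mold / Q_flow
t = 8222 cm^3 / 194 cm^3/s = 42.3814 s

Answer: 42.3814 s


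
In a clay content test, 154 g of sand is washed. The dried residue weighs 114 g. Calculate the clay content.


Formula: Clay% = (W_total - W_washed) / W_total * 100
Clay mass = 154 - 114 = 40 g
Clay% = 40 / 154 * 100 = 25.9740%

Answer: 25.9740%


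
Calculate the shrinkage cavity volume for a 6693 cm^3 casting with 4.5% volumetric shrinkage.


Formula: V_shrink = V_casting * shrinkage_pct / 100
V_shrink = 6693 cm^3 * 4.5 / 100 = 301.1850 cm^3

301.1850 cm^3


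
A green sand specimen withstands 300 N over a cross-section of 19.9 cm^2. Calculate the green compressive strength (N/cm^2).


Formula: Compressive Strength = Force / Area
Strength = 300 N / 19.9 cm^2 = 15.0754 N/cm^2

Final answer: 15.0754 N/cm^2


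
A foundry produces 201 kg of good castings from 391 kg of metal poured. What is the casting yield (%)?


Formula: Casting Yield = (W_good / W_total) * 100
Yield = (201 kg / 391 kg) * 100 = 51.4066%


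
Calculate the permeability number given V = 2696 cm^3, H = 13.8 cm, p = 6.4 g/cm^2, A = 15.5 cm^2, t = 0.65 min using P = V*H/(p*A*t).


Formula: Permeability Number P = (V * H) / (p * A * t)
Numerator: V * H = 2696 * 13.8 = 37204.8
Denominator: p * A * t = 6.4 * 15.5 * 0.65 = 64.48
P = 37204.8 / 64.48 = 576.9975


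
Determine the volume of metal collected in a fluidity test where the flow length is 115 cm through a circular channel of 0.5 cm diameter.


Formula: V = pi * (d/2)^2 * L  (cylinder volume)
Radius = 0.5/2 = 0.25 cm
V = pi * 0.25^2 * 115 = 22.5802 cm^3

22.5802 cm^3


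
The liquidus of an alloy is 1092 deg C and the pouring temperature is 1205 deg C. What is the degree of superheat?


Formula: Superheat = T_pour - T_melt
Superheat = 1205 - 1092 = 113 deg C

Answer: 113 deg C


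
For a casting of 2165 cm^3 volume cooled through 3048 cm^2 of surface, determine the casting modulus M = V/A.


Formula: Casting Modulus M = V / A
M = 2165 cm^3 / 3048 cm^2 = 0.7103 cm


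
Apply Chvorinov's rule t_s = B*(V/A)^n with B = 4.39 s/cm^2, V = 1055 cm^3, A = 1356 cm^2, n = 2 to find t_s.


Formula: t_s = B * (V/A)^n  (Chvorinov's rule, n=2)
Modulus M = V/A = 1055/1356 = 0.778024 cm
M^2 = 0.778024^2 = 0.605321 cm^2
t_s = 4.39 * 0.605321 = 2.6574 s

2.6574 s


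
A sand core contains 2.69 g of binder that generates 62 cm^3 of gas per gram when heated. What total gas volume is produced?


Formula: V_gas = W_binder * gas_evolution_rate
V = 2.69 g * 62 cm^3/g = 166.7800 cm^3

Answer: 166.7800 cm^3


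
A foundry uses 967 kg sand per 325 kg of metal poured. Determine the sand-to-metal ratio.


Formula: Sand-to-Metal Ratio = W_sand / W_metal
Ratio = 967 kg / 325 kg = 2.9754


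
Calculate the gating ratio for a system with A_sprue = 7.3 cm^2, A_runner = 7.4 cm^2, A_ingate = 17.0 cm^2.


Sprue:Runner:Ingate = 1 : 7.4/7.3 : 17.0/7.3 = 1:1.01:2.33

Answer: 1:1.01:2.33


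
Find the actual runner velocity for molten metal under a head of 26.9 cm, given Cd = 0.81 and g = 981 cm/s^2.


Formula: v = Cd * sqrt(2 * g * h)  (Torricelli with discharge coefficient)
2*g*h = 2 * 981 * 26.9 = 52777.8 cm^2/s^2
sqrt(52777.8) = 229.73419 cm/s
v = 0.81 * 229.73419 = 186.0847 cm/s

Final answer: 186.0847 cm/s


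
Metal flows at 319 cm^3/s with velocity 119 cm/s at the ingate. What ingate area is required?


Formula: A_ingate = Q / v  (continuity equation)
A = 319 cm^3/s / 119 cm/s = 2.6807 cm^2

Answer: 2.6807 cm^2


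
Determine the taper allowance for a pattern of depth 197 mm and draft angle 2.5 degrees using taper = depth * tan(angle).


Formula: taper = depth * tan(draft_angle)
tan(2.5 deg) = 0.0436609
taper = 197 mm * 0.0436609 = 8.6012 mm

Final answer: 8.6012 mm


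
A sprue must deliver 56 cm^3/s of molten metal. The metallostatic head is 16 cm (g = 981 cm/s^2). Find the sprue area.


Formula: v = sqrt(2*g*h), A = Q/v
Velocity: v = sqrt(2 * 981 * 16) = sqrt(31392) = 177.1779 cm/s
Sprue area: A = Q / v = 56 / 177.1779 = 0.3161 cm^2

Answer: 0.3161 cm^2


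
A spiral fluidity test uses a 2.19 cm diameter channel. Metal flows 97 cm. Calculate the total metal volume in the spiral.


Formula: V = pi * (d/2)^2 * L  (cylinder volume)
Radius = 2.19/2 = 1.095 cm
V = pi * 1.095^2 * 97 = 365.3843 cm^3

365.3843 cm^3


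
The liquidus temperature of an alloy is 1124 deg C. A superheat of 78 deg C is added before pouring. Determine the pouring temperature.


Formula: T_pour = T_melt + Superheat
T_pour = 1124 + 78 = 1202 deg C

Answer: 1202 deg C


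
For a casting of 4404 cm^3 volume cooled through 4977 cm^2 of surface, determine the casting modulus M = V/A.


Formula: Casting Modulus M = V / A
M = 4404 cm^3 / 4977 cm^2 = 0.8849 cm

0.8849 cm


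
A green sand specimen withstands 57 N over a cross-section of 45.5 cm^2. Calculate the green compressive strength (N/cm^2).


Formula: Compressive Strength = Force / Area
Strength = 57 N / 45.5 cm^2 = 1.2527 N/cm^2

Answer: 1.2527 N/cm^2


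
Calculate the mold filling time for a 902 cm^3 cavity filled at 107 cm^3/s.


Formula: t_fill = V_mold / Q_flow
t = 902 cm^3 / 107 cm^3/s = 8.4299 s

Answer: 8.4299 s


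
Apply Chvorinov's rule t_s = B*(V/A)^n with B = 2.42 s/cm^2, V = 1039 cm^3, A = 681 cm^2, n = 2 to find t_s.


Formula: t_s = B * (V/A)^n  (Chvorinov's rule, n=2)
Modulus M = V/A = 1039/681 = 1.525698 cm
M^2 = 1.525698^2 = 2.327754 cm^2
t_s = 2.42 * 2.327754 = 5.6332 s

Final answer: 5.6332 s


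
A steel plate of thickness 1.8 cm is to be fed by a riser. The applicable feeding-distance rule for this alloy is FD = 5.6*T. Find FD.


Formula: FD = 5.6 * T  (riser feeding-distance rule)
FD = 5.6 * 1.8 cm = 10.0800 cm

10.0800 cm


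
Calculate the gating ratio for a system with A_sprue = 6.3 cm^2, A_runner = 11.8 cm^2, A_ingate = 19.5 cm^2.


Sprue:Runner:Ingate = 1 : 11.8/6.3 : 19.5/6.3 = 1:1.87:3.10

Final answer: 1:1.87:3.10


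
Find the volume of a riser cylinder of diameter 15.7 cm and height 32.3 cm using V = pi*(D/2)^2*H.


Formula: V = pi * (D/2)^2 * H  (cylinder volume)
Radius = D/2 = 15.7/2 = 7.85 cm
V = pi * 7.85^2 * 32.3 = 6253.0472 cm^3

Final answer: 6253.0472 cm^3


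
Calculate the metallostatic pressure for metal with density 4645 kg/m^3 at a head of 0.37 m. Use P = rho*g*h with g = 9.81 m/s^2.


Formula: P = rho * g * h
rho * g = 4645 * 9.81 = 45567.45 N/m^3
P = 45567.45 * 0.37 = 16859.9565 Pa

Answer: 16859.9565 Pa


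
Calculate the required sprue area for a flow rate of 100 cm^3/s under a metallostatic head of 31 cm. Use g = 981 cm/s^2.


Formula: v = sqrt(2*g*h), A = Q/v
Velocity: v = sqrt(2 * 981 * 31) = sqrt(60822) = 246.6212 cm/s
Sprue area: A = Q / v = 100 / 246.6212 = 0.4055 cm^2

Final answer: 0.4055 cm^2


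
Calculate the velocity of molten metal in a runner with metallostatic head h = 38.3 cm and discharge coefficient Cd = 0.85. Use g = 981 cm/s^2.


Formula: v = Cd * sqrt(2 * g * h)  (Torricelli with discharge coefficient)
2*g*h = 2 * 981 * 38.3 = 75144.6 cm^2/s^2
sqrt(75144.6) = 274.12515 cm/s
v = 0.85 * 274.12515 = 233.0064 cm/s


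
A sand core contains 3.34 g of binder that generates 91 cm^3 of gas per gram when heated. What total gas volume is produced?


Formula: V_gas = W_binder * gas_evolution_rate
V = 3.34 g * 91 cm^3/g = 303.9400 cm^3

Answer: 303.9400 cm^3


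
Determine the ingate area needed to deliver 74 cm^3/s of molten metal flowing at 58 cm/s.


Formula: A_ingate = Q / v  (continuity equation)
A = 74 cm^3/s / 58 cm/s = 1.2759 cm^2

Answer: 1.2759 cm^2


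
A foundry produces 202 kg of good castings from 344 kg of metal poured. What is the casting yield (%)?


Formula: Casting Yield = (W_good / W_total) * 100
Yield = (202 kg / 344 kg) * 100 = 58.7209%


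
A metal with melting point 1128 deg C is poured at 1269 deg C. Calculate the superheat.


Formula: Superheat = T_pour - T_melt
Superheat = 1269 - 1128 = 141 deg C

Final answer: 141 deg C


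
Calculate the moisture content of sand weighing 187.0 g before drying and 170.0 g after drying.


Formula: MC = (W_wet - W_dry) / W_wet * 100
Water mass = 187.0 - 170.0 = 17.0 g
MC = 17.0 / 187.0 * 100 = 9.0909%


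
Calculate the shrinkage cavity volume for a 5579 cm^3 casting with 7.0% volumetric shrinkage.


Formula: V_shrink = V_casting * shrinkage_pct / 100
V_shrink = 5579 cm^3 * 7.0 / 100 = 390.5300 cm^3

Final answer: 390.5300 cm^3


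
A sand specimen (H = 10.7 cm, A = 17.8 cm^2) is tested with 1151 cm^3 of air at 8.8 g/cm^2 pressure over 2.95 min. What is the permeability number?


Formula: Permeability Number P = (V * H) / (p * A * t)
Numerator: V * H = 1151 * 10.7 = 12315.7
Denominator: p * A * t = 8.8 * 17.8 * 2.95 = 462.088
P = 12315.7 / 462.088 = 26.6523

26.6523


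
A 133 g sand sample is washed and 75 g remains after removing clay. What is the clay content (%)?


Formula: Clay% = (W_total - W_washed) / W_total * 100
Clay mass = 133 - 75 = 58 g
Clay% = 58 / 133 * 100 = 43.6090%


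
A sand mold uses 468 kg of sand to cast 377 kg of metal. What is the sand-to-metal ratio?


Formula: Sand-to-Metal Ratio = W_sand / W_metal
Ratio = 468 kg / 377 kg = 1.2414


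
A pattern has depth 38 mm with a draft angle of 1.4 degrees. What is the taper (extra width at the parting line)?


Formula: taper = depth * tan(draft_angle)
tan(1.4 deg) = 0.0244395
taper = 38 mm * 0.0244395 = 0.9287 mm

Answer: 0.9287 mm


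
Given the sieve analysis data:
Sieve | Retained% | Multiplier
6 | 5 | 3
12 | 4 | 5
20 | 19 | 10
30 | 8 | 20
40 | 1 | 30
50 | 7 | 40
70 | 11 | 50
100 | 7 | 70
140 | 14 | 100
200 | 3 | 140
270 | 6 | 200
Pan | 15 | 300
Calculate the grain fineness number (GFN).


Formula: GFN = sum(pct * multiplier) / sum(pct)
sum(pct * multiplier) = 9255
sum(pct) = 100
GFN = 9255 / 100 = 92.55

92.55


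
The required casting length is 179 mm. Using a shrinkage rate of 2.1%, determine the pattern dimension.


Formula: L_pattern = L_casting * (1 + shrinkage_rate/100)
Shrinkage factor = 1 + 2.1/100 = 1.021
L_pattern = 179 mm * 1.021 = 182.7590 mm

182.7590 mm


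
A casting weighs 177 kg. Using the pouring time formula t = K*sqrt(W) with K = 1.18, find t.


Formula: t = K * sqrt(W)
sqrt(W) = sqrt(177) = 13.30413
t = 1.18 * 13.30413 = 15.6989 s

Final answer: 15.6989 s


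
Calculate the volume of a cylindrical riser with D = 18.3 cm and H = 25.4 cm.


Formula: V = pi * (D/2)^2 * H  (cylinder volume)
Radius = D/2 = 18.3/2 = 9.15 cm
V = pi * 9.15^2 * 25.4 = 6680.7586 cm^3

Final answer: 6680.7586 cm^3


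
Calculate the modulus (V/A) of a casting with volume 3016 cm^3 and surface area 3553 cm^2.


Formula: Casting Modulus M = V / A
M = 3016 cm^3 / 3553 cm^2 = 0.8489 cm

0.8489 cm


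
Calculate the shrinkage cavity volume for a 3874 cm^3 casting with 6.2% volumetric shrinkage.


Formula: V_shrink = V_casting * shrinkage_pct / 100
V_shrink = 3874 cm^3 * 6.2 / 100 = 240.1880 cm^3


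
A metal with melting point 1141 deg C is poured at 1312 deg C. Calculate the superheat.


Formula: Superheat = T_pour - T_melt
Superheat = 1312 - 1141 = 171 deg C

Answer: 171 deg C


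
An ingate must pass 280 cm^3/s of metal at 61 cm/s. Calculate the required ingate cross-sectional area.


Formula: A_ingate = Q / v  (continuity equation)
A = 280 cm^3/s / 61 cm/s = 4.5902 cm^2

4.5902 cm^2


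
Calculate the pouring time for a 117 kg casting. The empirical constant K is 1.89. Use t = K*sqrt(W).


Formula: t = K * sqrt(W)
sqrt(W) = sqrt(117) = 10.81665
t = 1.89 * 10.81665 = 20.4435 s

Final answer: 20.4435 s


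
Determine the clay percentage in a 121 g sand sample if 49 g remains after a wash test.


Formula: Clay% = (W_total - W_washed) / W_total * 100
Clay mass = 121 - 49 = 72 g
Clay% = 72 / 121 * 100 = 59.5041%

Final answer: 59.5041%


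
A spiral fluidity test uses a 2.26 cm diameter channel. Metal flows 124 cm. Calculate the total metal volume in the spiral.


Formula: V = pi * (d/2)^2 * L  (cylinder volume)
Radius = 2.26/2 = 1.13 cm
V = pi * 1.13^2 * 124 = 497.4260 cm^3

Answer: 497.4260 cm^3


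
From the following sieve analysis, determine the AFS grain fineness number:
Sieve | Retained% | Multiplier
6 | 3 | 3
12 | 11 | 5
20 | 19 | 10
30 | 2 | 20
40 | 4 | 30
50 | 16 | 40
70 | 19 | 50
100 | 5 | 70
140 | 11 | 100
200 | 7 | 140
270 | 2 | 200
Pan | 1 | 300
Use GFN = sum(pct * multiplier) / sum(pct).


Formula: GFN = sum(pct * multiplier) / sum(pct)
sum(pct * multiplier) = 5134
sum(pct) = 100
GFN = 5134 / 100 = 51.34

51.34


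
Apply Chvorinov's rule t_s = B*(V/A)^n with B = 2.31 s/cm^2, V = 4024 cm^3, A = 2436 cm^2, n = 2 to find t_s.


Formula: t_s = B * (V/A)^n  (Chvorinov's rule, n=2)
Modulus M = V/A = 4024/2436 = 1.651888 cm
M^2 = 1.651888^2 = 2.728734 cm^2
t_s = 2.31 * 2.728734 = 6.3034 s

Final answer: 6.3034 s


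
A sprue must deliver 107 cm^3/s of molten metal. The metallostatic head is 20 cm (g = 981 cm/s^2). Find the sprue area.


Formula: v = sqrt(2*g*h), A = Q/v
Velocity: v = sqrt(2 * 981 * 20) = sqrt(39240) = 198.0909 cm/s
Sprue area: A = Q / v = 107 / 198.0909 = 0.5402 cm^2

0.5402 cm^2


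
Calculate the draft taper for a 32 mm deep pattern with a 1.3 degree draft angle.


Formula: taper = depth * tan(draft_angle)
tan(1.3 deg) = 0.0226932
taper = 32 mm * 0.0226932 = 0.7262 mm

0.7262 mm


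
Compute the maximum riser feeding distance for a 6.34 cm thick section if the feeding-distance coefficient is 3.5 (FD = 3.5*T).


Formula: FD = 3.5 * T  (riser feeding-distance rule)
FD = 3.5 * 6.34 cm = 22.1900 cm


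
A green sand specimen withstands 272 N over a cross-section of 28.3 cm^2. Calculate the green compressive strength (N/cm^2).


Formula: Compressive Strength = Force / Area
Strength = 272 N / 28.3 cm^2 = 9.6113 N/cm^2

Final answer: 9.6113 N/cm^2


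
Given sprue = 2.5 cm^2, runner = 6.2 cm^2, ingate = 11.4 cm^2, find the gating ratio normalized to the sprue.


Sprue:Runner:Ingate = 1 : 6.2/2.5 : 11.4/2.5 = 1:2.48:4.56

1:2.48:4.56


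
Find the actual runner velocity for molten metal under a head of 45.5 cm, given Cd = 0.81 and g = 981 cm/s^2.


Formula: v = Cd * sqrt(2 * g * h)  (Torricelli with discharge coefficient)
2*g*h = 2 * 981 * 45.5 = 89271.0 cm^2/s^2
sqrt(89271.0) = 298.78253 cm/s
v = 0.81 * 298.78253 = 242.0138 cm/s

Final answer: 242.0138 cm/s


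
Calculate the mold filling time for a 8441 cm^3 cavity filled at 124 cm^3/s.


Formula: t_fill = V_mold / Q_flow
t = 8441 cm^3 / 124 cm^3/s = 68.0726 s

68.0726 s


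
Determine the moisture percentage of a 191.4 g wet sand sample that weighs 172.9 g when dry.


Formula: MC = (W_wet - W_dry) / W_wet * 100
Water mass = 191.4 - 172.9 = 18.5 g
MC = 18.5 / 191.4 * 100 = 9.6656%

Final answer: 9.6656%


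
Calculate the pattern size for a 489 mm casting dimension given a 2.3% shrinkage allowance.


Formula: L_pattern = L_casting * (1 + shrinkage_rate/100)
Shrinkage factor = 1 + 2.3/100 = 1.023
L_pattern = 489 mm * 1.023 = 500.2470 mm

500.2470 mm


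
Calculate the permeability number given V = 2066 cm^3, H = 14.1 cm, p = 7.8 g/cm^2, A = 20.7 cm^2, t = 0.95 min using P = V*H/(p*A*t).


Formula: Permeability Number P = (V * H) / (p * A * t)
Numerator: V * H = 2066 * 14.1 = 29130.6
Denominator: p * A * t = 7.8 * 20.7 * 0.95 = 153.387
P = 29130.6 / 153.387 = 189.9157

189.9157


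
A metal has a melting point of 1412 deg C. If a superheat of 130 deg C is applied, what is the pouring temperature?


Formula: T_pour = T_melt + Superheat
T_pour = 1412 + 130 = 1542 deg C

1542 deg C


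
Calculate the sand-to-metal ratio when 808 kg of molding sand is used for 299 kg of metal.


Formula: Sand-to-Metal Ratio = W_sand / W_metal
Ratio = 808 kg / 299 kg = 2.7023


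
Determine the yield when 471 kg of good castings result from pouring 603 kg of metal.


Formula: Casting Yield = (W_good / W_total) * 100
Yield = (471 kg / 603 kg) * 100 = 78.1095%

78.1095%


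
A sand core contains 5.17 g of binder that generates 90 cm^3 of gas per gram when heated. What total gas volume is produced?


Formula: V_gas = W_binder * gas_evolution_rate
V = 5.17 g * 90 cm^3/g = 465.3000 cm^3

Answer: 465.3000 cm^3


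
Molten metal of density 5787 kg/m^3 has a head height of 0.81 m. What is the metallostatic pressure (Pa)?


Formula: P = rho * g * h
rho * g = 5787 * 9.81 = 56770.47 N/m^3
P = 56770.47 * 0.81 = 45984.0807 Pa

Answer: 45984.0807 Pa


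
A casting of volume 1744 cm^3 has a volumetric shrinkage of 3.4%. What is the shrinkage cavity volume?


Formula: V_shrink = V_casting * shrinkage_pct / 100
V_shrink = 1744 cm^3 * 3.4 / 100 = 59.2960 cm^3

59.2960 cm^3


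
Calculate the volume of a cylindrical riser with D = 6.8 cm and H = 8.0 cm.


Formula: V = pi * (D/2)^2 * H  (cylinder volume)
Radius = D/2 = 6.8/2 = 3.4 cm
V = pi * 3.4^2 * 8.0 = 290.5345 cm^3

Answer: 290.5345 cm^3


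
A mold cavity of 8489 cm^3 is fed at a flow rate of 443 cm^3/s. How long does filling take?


Formula: t_fill = V_mold / Q_flow
t = 8489 cm^3 / 443 cm^3/s = 19.1625 s

19.1625 s


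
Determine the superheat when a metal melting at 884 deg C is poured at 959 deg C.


Formula: Superheat = T_pour - T_melt
Superheat = 959 - 884 = 75 deg C


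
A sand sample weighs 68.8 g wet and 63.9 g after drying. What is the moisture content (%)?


Formula: MC = (W_wet - W_dry) / W_wet * 100
Water mass = 68.8 - 63.9 = 4.9 g
MC = 4.9 / 68.8 * 100 = 7.1221%

Answer: 7.1221%


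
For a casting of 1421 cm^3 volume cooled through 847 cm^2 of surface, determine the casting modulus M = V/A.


Formula: Casting Modulus M = V / A
M = 1421 cm^3 / 847 cm^2 = 1.6777 cm

1.6777 cm


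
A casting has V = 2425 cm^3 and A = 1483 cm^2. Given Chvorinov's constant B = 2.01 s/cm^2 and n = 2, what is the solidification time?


Formula: t_s = B * (V/A)^n  (Chvorinov's rule, n=2)
Modulus M = V/A = 2425/1483 = 1.635199 cm
M^2 = 1.635199^2 = 2.673876 cm^2
t_s = 2.01 * 2.673876 = 5.3745 s


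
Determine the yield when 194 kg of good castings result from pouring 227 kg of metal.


Formula: Casting Yield = (W_good / W_total) * 100
Yield = (194 kg / 227 kg) * 100 = 85.4626%

85.4626%


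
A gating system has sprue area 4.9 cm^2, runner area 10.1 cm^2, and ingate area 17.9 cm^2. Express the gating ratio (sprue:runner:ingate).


Sprue:Runner:Ingate = 1 : 10.1/4.9 : 17.9/4.9 = 1:2.06:3.65

Final answer: 1:2.06:3.65


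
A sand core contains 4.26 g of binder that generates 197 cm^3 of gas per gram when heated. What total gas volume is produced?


Formula: V_gas = W_binder * gas_evolution_rate
V = 4.26 g * 197 cm^3/g = 839.2200 cm^3

Final answer: 839.2200 cm^3


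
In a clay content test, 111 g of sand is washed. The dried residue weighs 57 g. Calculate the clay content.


Formula: Clay% = (W_total - W_washed) / W_total * 100
Clay mass = 111 - 57 = 54 g
Clay% = 54 / 111 * 100 = 48.6486%


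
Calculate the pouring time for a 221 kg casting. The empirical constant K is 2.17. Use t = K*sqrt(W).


Formula: t = K * sqrt(W)
sqrt(W) = sqrt(221) = 14.86607
t = 2.17 * 14.86607 = 32.2594 s


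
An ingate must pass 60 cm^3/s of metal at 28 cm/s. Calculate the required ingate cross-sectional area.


Formula: A_ingate = Q / v  (continuity equation)
A = 60 cm^3/s / 28 cm/s = 2.1429 cm^2

Final answer: 2.1429 cm^2


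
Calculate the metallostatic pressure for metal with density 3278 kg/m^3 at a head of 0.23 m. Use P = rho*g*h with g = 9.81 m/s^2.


Formula: P = rho * g * h
rho * g = 3278 * 9.81 = 32157.18 N/m^3
P = 32157.18 * 0.23 = 7396.1514 Pa


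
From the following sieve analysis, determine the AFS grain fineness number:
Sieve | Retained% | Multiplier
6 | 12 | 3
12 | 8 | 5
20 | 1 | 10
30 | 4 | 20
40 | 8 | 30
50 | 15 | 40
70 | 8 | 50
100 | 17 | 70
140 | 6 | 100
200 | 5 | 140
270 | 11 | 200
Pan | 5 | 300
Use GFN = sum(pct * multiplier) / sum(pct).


Formula: GFN = sum(pct * multiplier) / sum(pct)
sum(pct * multiplier) = 7596
sum(pct) = 100
GFN = 7596 / 100 = 75.96

75.96


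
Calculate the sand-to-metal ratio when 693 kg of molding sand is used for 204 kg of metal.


Formula: Sand-to-Metal Ratio = W_sand / W_metal
Ratio = 693 kg / 204 kg = 3.3971

Answer: 3.3971


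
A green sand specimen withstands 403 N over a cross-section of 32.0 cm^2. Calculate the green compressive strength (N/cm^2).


Formula: Compressive Strength = Force / Area
Strength = 403 N / 32.0 cm^2 = 12.5938 N/cm^2

Final answer: 12.5938 N/cm^2


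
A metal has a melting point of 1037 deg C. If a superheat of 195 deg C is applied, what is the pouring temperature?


Formula: T_pour = T_melt + Superheat
T_pour = 1037 + 195 = 1232 deg C


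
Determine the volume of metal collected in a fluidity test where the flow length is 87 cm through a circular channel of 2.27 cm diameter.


Formula: V = pi * (d/2)^2 * L  (cylinder volume)
Radius = 2.27/2 = 1.135 cm
V = pi * 1.135^2 * 87 = 352.0958 cm^3

Final answer: 352.0958 cm^3


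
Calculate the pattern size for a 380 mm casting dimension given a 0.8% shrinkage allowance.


Formula: L_pattern = L_casting * (1 + shrinkage_rate/100)
Shrinkage factor = 1 + 0.8/100 = 1.008
L_pattern = 380 mm * 1.008 = 383.0400 mm

383.0400 mm


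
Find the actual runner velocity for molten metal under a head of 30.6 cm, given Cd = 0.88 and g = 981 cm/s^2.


Formula: v = Cd * sqrt(2 * g * h)  (Torricelli with discharge coefficient)
2*g*h = 2 * 981 * 30.6 = 60037.2 cm^2/s^2
sqrt(60037.2) = 245.02490 cm/s
v = 0.88 * 245.02490 = 215.6219 cm/s

215.6219 cm/s


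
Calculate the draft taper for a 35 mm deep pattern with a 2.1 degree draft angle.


Formula: taper = depth * tan(draft_angle)
tan(2.1 deg) = 0.0366683
taper = 35 mm * 0.0366683 = 1.2834 mm

Final answer: 1.2834 mm


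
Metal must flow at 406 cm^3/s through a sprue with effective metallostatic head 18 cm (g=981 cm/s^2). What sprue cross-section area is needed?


Formula: v = sqrt(2*g*h), A = Q/v
Velocity: v = sqrt(2 * 981 * 18) = sqrt(35316) = 187.9255 cm/s
Sprue area: A = Q / v = 406 / 187.9255 = 2.1604 cm^2

Final answer: 2.1604 cm^2


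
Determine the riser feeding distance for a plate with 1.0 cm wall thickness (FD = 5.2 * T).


Formula: FD = 5.2 * T  (riser feeding-distance rule)
FD = 5.2 * 1.0 cm = 5.2000 cm

5.2000 cm


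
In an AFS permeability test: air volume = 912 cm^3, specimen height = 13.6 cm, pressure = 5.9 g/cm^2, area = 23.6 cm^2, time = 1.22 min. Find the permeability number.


Formula: Permeability Number P = (V * H) / (p * A * t)
Numerator: V * H = 912 * 13.6 = 12403.2
Denominator: p * A * t = 5.9 * 23.6 * 1.22 = 169.8728
P = 12403.2 / 169.8728 = 73.0146

73.0146


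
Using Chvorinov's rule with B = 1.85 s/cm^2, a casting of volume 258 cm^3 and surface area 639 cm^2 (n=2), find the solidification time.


Formula: t_s = B * (V/A)^n  (Chvorinov's rule, n=2)
Modulus M = V/A = 258/639 = 0.403756 cm
M^2 = 0.403756^2 = 0.163019 cm^2
t_s = 1.85 * 0.163019 = 0.3016 s

Final answer: 0.3016 s


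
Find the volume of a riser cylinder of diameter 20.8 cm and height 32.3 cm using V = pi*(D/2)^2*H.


Formula: V = pi * (D/2)^2 * H  (cylinder volume)
Radius = D/2 = 20.8/2 = 10.4 cm
V = pi * 10.4^2 * 32.3 = 10975.3676 cm^3

Answer: 10975.3676 cm^3


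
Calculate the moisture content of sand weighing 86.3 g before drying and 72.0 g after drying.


Formula: MC = (W_wet - W_dry) / W_wet * 100
Water mass = 86.3 - 72.0 = 14.3 g
MC = 14.3 / 86.3 * 100 = 16.5701%

Answer: 16.5701%


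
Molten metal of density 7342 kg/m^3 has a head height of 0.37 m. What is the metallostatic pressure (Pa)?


Formula: P = rho * g * h
rho * g = 7342 * 9.81 = 72025.02 N/m^3
P = 72025.02 * 0.37 = 26649.2574 Pa


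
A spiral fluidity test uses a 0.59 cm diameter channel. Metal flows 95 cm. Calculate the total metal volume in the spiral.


Formula: V = pi * (d/2)^2 * L  (cylinder volume)
Radius = 0.59/2 = 0.295 cm
V = pi * 0.295^2 * 95 = 25.9727 cm^3

Answer: 25.9727 cm^3


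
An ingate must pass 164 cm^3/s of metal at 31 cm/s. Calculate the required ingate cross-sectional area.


Formula: A_ingate = Q / v  (continuity equation)
A = 164 cm^3/s / 31 cm/s = 5.2903 cm^2

Answer: 5.2903 cm^2


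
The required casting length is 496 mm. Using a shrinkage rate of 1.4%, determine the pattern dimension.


Formula: L_pattern = L_casting * (1 + shrinkage_rate/100)
Shrinkage factor = 1 + 1.4/100 = 1.014
L_pattern = 496 mm * 1.014 = 502.9440 mm

502.9440 mm


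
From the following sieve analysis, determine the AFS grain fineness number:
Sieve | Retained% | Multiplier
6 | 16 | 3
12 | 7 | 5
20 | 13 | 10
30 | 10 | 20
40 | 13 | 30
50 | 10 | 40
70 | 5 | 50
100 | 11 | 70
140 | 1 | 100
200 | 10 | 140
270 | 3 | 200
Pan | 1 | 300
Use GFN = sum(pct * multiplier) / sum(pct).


Formula: GFN = sum(pct * multiplier) / sum(pct)
sum(pct * multiplier) = 4623
sum(pct) = 100
GFN = 4623 / 100 = 46.23


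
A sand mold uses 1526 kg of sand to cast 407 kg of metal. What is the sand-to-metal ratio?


Formula: Sand-to-Metal Ratio = W_sand / W_metal
Ratio = 1526 kg / 407 kg = 3.7494

3.7494


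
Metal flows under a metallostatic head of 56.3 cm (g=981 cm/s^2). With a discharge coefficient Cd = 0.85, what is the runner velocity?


Formula: v = Cd * sqrt(2 * g * h)  (Torricelli with discharge coefficient)
2*g*h = 2 * 981 * 56.3 = 110460.6 cm^2/s^2
sqrt(110460.6) = 332.35613 cm/s
v = 0.85 * 332.35613 = 282.5027 cm/s

Answer: 282.5027 cm/s


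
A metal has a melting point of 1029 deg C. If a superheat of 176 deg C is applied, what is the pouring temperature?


Formula: T_pour = T_melt + Superheat
T_pour = 1029 + 176 = 1205 deg C

Final answer: 1205 deg C


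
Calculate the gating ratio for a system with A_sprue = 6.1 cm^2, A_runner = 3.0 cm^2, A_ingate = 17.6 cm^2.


Sprue:Runner:Ingate = 1 : 3.0/6.1 : 17.6/6.1 = 1:0.49:2.89


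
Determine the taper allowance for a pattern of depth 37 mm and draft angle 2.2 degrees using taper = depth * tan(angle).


Formula: taper = depth * tan(draft_angle)
tan(2.2 deg) = 0.0384161
taper = 37 mm * 0.0384161 = 1.4214 mm

Answer: 1.4214 mm


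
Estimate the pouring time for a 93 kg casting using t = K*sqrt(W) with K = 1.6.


Formula: t = K * sqrt(W)
sqrt(W) = sqrt(93) = 9.64365
t = 1.6 * 9.64365 = 15.4298 s

Answer: 15.4298 s


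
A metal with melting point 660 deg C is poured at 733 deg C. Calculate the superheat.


Formula: Superheat = T_pour - T_melt
Superheat = 733 - 660 = 73 deg C

Final answer: 73 deg C


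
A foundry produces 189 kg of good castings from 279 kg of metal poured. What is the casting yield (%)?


Formula: Casting Yield = (W_good / W_total) * 100
Yield = (189 kg / 279 kg) * 100 = 67.7419%

Final answer: 67.7419%


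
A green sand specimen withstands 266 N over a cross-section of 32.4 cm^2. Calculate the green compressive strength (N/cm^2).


Formula: Compressive Strength = Force / Area
Strength = 266 N / 32.4 cm^2 = 8.2099 N/cm^2

8.2099 N/cm^2


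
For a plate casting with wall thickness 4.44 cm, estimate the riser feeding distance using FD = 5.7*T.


Formula: FD = 5.7 * T  (riser feeding-distance rule)
FD = 5.7 * 4.44 cm = 25.3080 cm

25.3080 cm


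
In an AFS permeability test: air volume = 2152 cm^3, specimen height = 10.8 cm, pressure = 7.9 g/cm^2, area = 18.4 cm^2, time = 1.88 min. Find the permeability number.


Formula: Permeability Number P = (V * H) / (p * A * t)
Numerator: V * H = 2152 * 10.8 = 23241.6
Denominator: p * A * t = 7.9 * 18.4 * 1.88 = 273.2768
P = 23241.6 / 273.2768 = 85.0478


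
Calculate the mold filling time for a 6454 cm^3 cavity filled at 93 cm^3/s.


Formula: t_fill = V_mold / Q_flow
t = 6454 cm^3 / 93 cm^3/s = 69.3978 s

69.3978 s


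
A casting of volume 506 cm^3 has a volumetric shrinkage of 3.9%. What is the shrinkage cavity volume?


Formula: V_shrink = V_casting * shrinkage_pct / 100
V_shrink = 506 cm^3 * 3.9 / 100 = 19.7340 cm^3

19.7340 cm^3


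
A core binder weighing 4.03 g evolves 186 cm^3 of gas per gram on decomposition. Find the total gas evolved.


Formula: V_gas = W_binder * gas_evolution_rate
V = 4.03 g * 186 cm^3/g = 749.5800 cm^3

Final answer: 749.5800 cm^3


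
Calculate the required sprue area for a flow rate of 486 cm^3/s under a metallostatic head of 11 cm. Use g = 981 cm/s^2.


Formula: v = sqrt(2*g*h), A = Q/v
Velocity: v = sqrt(2 * 981 * 11) = sqrt(21582) = 146.9081 cm/s
Sprue area: A = Q / v = 486 / 146.9081 = 3.3082 cm^2

Final answer: 3.3082 cm^2


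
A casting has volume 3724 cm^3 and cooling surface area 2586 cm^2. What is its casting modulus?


Formula: Casting Modulus M = V / A
M = 3724 cm^3 / 2586 cm^2 = 1.4401 cm

1.4401 cm


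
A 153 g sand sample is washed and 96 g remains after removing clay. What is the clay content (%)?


Formula: Clay% = (W_total - W_washed) / W_total * 100
Clay mass = 153 - 96 = 57 g
Clay% = 57 / 153 * 100 = 37.2549%


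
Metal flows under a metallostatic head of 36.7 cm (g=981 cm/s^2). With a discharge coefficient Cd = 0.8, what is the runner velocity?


Formula: v = Cd * sqrt(2 * g * h)  (Torricelli with discharge coefficient)
2*g*h = 2 * 981 * 36.7 = 72005.4 cm^2/s^2
sqrt(72005.4) = 268.33822 cm/s
v = 0.8 * 268.33822 = 214.6706 cm/s

214.6706 cm/s


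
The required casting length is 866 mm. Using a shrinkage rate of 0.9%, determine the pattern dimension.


Formula: L_pattern = L_casting * (1 + shrinkage_rate/100)
Shrinkage factor = 1 + 0.9/100 = 1.009
L_pattern = 866 mm * 1.009 = 873.7940 mm

873.7940 mm


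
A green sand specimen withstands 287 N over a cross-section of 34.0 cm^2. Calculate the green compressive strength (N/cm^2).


Formula: Compressive Strength = Force / Area
Strength = 287 N / 34.0 cm^2 = 8.4412 N/cm^2

Final answer: 8.4412 N/cm^2


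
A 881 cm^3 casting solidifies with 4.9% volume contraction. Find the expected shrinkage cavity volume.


Formula: V_shrink = V_casting * shrinkage_pct / 100
V_shrink = 881 cm^3 * 4.9 / 100 = 43.1690 cm^3

43.1690 cm^3


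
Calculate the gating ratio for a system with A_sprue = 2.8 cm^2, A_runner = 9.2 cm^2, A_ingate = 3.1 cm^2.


Sprue:Runner:Ingate = 1 : 9.2/2.8 : 3.1/2.8 = 1:3.29:1.11

Answer: 1:3.29:1.11


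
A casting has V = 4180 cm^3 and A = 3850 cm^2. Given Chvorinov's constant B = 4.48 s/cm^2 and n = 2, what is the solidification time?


Formula: t_s = B * (V/A)^n  (Chvorinov's rule, n=2)
Modulus M = V/A = 4180/3850 = 1.085714 cm
M^2 = 1.085714^2 = 1.178775 cm^2
t_s = 4.48 * 1.178775 = 5.2809 s

5.2809 s


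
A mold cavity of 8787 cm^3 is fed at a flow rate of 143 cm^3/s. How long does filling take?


Formula: t_fill = V_mold / Q_flow
t = 8787 cm^3 / 143 cm^3/s = 61.4476 s


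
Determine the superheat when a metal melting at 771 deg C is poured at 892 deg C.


Formula: Superheat = T_pour - T_melt
Superheat = 892 - 771 = 121 deg C

Answer: 121 deg C


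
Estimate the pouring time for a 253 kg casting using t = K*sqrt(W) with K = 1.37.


Formula: t = K * sqrt(W)
sqrt(W) = sqrt(253) = 15.90597
t = 1.37 * 15.90597 = 21.7912 s

21.7912 s


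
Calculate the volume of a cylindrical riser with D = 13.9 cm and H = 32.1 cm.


Formula: V = pi * (D/2)^2 * H  (cylinder volume)
Radius = D/2 = 13.9/2 = 6.95 cm
V = pi * 6.95^2 * 32.1 = 4871.0716 cm^3

Final answer: 4871.0716 cm^3


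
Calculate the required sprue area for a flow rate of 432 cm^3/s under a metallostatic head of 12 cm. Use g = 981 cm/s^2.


Formula: v = sqrt(2*g*h), A = Q/v
Velocity: v = sqrt(2 * 981 * 12) = sqrt(23544) = 153.4405 cm/s
Sprue area: A = Q / v = 432 / 153.4405 = 2.8154 cm^2

2.8154 cm^2


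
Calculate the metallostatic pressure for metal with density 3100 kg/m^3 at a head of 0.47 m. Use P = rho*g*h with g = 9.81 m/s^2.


Formula: P = rho * g * h
rho * g = 3100 * 9.81 = 30411.0 N/m^3
P = 30411.0 * 0.47 = 14293.1700 Pa

14293.1700 Pa


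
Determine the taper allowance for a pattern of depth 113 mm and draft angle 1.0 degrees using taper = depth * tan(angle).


Formula: taper = depth * tan(draft_angle)
tan(1.0 deg) = 0.0174551
taper = 113 mm * 0.0174551 = 1.9724 mm

Answer: 1.9724 mm


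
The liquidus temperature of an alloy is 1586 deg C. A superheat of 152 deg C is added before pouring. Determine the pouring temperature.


Formula: T_pour = T_melt + Superheat
T_pour = 1586 + 152 = 1738 deg C

Final answer: 1738 deg C


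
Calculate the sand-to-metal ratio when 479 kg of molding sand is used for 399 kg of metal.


Formula: Sand-to-Metal Ratio = W_sand / W_metal
Ratio = 479 kg / 399 kg = 1.2005

Final answer: 1.2005


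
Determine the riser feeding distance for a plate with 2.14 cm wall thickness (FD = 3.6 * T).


Formula: FD = 3.6 * T  (riser feeding-distance rule)
FD = 3.6 * 2.14 cm = 7.7040 cm

Answer: 7.7040 cm


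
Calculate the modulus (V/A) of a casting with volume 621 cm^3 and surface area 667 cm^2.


Formula: Casting Modulus M = V / A
M = 621 cm^3 / 667 cm^2 = 0.9310 cm

Final answer: 0.9310 cm


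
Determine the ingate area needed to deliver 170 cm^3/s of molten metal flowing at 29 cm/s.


Formula: A_ingate = Q / v  (continuity equation)
A = 170 cm^3/s / 29 cm/s = 5.8621 cm^2

5.8621 cm^2


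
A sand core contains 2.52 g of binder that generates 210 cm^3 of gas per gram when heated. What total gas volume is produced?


Formula: V_gas = W_binder * gas_evolution_rate
V = 2.52 g * 210 cm^3/g = 529.2000 cm^3

529.2000 cm^3


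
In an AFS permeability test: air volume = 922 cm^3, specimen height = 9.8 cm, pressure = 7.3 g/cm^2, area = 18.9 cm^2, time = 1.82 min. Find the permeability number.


Formula: Permeability Number P = (V * H) / (p * A * t)
Numerator: V * H = 922 * 9.8 = 9035.6
Denominator: p * A * t = 7.3 * 18.9 * 1.82 = 251.1054
P = 9035.6 / 251.1054 = 35.9833


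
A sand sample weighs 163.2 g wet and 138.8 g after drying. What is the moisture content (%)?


Formula: MC = (W_wet - W_dry) / W_wet * 100
Water mass = 163.2 - 138.8 = 24.4 g
MC = 24.4 / 163.2 * 100 = 14.9510%

14.9510%


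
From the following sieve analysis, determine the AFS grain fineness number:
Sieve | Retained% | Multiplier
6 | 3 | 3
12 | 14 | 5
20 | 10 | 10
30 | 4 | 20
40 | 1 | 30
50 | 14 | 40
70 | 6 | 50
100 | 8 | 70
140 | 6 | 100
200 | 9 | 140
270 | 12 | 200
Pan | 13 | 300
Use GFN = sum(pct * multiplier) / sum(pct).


Formula: GFN = sum(pct * multiplier) / sum(pct)
sum(pct * multiplier) = 9869
sum(pct) = 100
GFN = 9869 / 100 = 98.69

Final answer: 98.69


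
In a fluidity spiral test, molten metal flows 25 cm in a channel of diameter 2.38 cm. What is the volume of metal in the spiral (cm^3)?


Formula: V = pi * (d/2)^2 * L  (cylinder volume)
Radius = 2.38/2 = 1.19 cm
V = pi * 1.19^2 * 25 = 111.2202 cm^3

111.2202 cm^3


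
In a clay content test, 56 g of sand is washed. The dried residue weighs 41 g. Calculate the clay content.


Formula: Clay% = (W_total - W_washed) / W_total * 100
Clay mass = 56 - 41 = 15 g
Clay% = 15 / 56 * 100 = 26.7857%

Final answer: 26.7857%


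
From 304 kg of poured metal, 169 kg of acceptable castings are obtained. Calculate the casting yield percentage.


Formula: Casting Yield = (W_good / W_total) * 100
Yield = (169 kg / 304 kg) * 100 = 55.5921%


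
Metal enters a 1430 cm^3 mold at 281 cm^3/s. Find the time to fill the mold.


Formula: t_fill = V_mold / Q_flow
t = 1430 cm^3 / 281 cm^3/s = 5.0890 s

Final answer: 5.0890 s


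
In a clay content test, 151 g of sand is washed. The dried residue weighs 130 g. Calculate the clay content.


Formula: Clay% = (W_total - W_washed) / W_total * 100
Clay mass = 151 - 130 = 21 g
Clay% = 21 / 151 * 100 = 13.9073%

13.9073%


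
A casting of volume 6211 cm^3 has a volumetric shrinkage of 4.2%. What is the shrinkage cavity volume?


Formula: V_shrink = V_casting * shrinkage_pct / 100
V_shrink = 6211 cm^3 * 4.2 / 100 = 260.8620 cm^3

Final answer: 260.8620 cm^3


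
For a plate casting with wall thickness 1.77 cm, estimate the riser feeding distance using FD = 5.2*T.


Formula: FD = 5.2 * T  (riser feeding-distance rule)
FD = 5.2 * 1.77 cm = 9.2040 cm

9.2040 cm


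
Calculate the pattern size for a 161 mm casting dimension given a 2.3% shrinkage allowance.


Formula: L_pattern = L_casting * (1 + shrinkage_rate/100)
Shrinkage factor = 1 + 2.3/100 = 1.023
L_pattern = 161 mm * 1.023 = 164.7030 mm

164.7030 mm


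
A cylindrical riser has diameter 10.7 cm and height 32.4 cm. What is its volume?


Formula: V = pi * (D/2)^2 * H  (cylinder volume)
Radius = D/2 = 10.7/2 = 5.35 cm
V = pi * 5.35^2 * 32.4 = 2913.4156 cm^3

Final answer: 2913.4156 cm^3


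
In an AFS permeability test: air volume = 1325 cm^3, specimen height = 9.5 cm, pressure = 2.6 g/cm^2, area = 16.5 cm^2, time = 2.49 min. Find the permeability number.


Formula: Permeability Number P = (V * H) / (p * A * t)
Numerator: V * H = 1325 * 9.5 = 12587.5
Denominator: p * A * t = 2.6 * 16.5 * 2.49 = 106.821
P = 12587.5 / 106.821 = 117.8373

Final answer: 117.8373


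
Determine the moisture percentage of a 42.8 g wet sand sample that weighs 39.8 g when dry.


Formula: MC = (W_wet - W_dry) / W_wet * 100
Water mass = 42.8 - 39.8 = 3.0 g
MC = 3.0 / 42.8 * 100 = 7.0093%
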